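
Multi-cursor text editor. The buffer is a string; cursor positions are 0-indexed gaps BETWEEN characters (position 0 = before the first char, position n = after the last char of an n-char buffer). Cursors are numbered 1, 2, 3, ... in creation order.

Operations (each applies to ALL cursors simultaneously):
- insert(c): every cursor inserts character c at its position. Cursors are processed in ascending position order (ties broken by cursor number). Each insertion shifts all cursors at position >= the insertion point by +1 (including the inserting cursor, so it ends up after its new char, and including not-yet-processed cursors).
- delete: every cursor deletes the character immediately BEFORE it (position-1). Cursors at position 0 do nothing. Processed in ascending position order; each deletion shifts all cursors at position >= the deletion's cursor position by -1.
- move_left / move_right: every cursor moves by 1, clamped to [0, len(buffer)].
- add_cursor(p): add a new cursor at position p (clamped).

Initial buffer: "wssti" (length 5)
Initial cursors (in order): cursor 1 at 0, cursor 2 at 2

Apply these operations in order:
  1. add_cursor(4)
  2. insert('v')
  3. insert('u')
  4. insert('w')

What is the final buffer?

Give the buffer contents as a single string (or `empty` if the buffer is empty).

Answer: vuwwsvuwstvuwi

Derivation:
After op 1 (add_cursor(4)): buffer="wssti" (len 5), cursors c1@0 c2@2 c3@4, authorship .....
After op 2 (insert('v')): buffer="vwsvstvi" (len 8), cursors c1@1 c2@4 c3@7, authorship 1..2..3.
After op 3 (insert('u')): buffer="vuwsvustvui" (len 11), cursors c1@2 c2@6 c3@10, authorship 11..22..33.
After op 4 (insert('w')): buffer="vuwwsvuwstvuwi" (len 14), cursors c1@3 c2@8 c3@13, authorship 111..222..333.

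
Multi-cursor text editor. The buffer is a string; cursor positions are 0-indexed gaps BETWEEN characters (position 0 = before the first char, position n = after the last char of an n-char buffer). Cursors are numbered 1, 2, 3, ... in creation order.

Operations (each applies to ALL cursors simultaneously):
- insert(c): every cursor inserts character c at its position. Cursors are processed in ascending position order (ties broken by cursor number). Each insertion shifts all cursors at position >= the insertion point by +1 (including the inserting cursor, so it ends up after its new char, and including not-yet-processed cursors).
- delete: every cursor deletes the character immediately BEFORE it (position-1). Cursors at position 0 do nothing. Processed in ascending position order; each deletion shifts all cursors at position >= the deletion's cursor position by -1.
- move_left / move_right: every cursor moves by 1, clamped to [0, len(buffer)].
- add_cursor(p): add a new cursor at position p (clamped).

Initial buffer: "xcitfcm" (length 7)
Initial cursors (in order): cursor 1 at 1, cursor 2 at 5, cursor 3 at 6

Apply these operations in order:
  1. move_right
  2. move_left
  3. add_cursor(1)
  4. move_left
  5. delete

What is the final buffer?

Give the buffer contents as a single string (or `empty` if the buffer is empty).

Answer: xcicm

Derivation:
After op 1 (move_right): buffer="xcitfcm" (len 7), cursors c1@2 c2@6 c3@7, authorship .......
After op 2 (move_left): buffer="xcitfcm" (len 7), cursors c1@1 c2@5 c3@6, authorship .......
After op 3 (add_cursor(1)): buffer="xcitfcm" (len 7), cursors c1@1 c4@1 c2@5 c3@6, authorship .......
After op 4 (move_left): buffer="xcitfcm" (len 7), cursors c1@0 c4@0 c2@4 c3@5, authorship .......
After op 5 (delete): buffer="xcicm" (len 5), cursors c1@0 c4@0 c2@3 c3@3, authorship .....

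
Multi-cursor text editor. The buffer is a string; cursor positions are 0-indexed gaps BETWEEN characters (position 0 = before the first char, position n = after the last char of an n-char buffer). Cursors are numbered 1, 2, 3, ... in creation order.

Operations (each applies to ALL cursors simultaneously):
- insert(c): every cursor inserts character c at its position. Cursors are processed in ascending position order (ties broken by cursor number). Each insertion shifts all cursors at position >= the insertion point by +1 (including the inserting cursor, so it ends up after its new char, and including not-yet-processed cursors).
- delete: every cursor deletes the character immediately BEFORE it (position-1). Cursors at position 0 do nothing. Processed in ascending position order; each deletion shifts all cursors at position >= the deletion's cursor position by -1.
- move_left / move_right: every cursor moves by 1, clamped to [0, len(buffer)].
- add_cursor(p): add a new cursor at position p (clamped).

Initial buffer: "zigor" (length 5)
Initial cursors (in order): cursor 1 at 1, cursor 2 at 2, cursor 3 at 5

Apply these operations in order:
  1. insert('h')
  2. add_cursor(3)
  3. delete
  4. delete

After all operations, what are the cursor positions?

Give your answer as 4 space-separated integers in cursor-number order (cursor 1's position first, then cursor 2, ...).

After op 1 (insert('h')): buffer="zhihgorh" (len 8), cursors c1@2 c2@4 c3@8, authorship .1.2...3
After op 2 (add_cursor(3)): buffer="zhihgorh" (len 8), cursors c1@2 c4@3 c2@4 c3@8, authorship .1.2...3
After op 3 (delete): buffer="zgor" (len 4), cursors c1@1 c2@1 c4@1 c3@4, authorship ....
After op 4 (delete): buffer="go" (len 2), cursors c1@0 c2@0 c4@0 c3@2, authorship ..

Answer: 0 0 2 0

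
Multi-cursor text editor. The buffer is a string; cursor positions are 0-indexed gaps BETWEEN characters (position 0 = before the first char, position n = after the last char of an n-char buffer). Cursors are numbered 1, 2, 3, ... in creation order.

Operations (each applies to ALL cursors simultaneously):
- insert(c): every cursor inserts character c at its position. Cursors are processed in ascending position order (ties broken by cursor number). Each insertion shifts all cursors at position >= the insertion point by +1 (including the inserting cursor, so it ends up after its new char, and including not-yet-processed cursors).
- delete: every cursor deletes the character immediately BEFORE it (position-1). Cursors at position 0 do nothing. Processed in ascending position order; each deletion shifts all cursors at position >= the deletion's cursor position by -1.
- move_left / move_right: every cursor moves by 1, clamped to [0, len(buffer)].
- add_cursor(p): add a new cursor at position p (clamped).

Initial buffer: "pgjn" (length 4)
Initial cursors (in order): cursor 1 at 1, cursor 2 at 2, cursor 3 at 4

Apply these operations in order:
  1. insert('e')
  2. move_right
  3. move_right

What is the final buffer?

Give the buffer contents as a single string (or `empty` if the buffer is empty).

After op 1 (insert('e')): buffer="pegejne" (len 7), cursors c1@2 c2@4 c3@7, authorship .1.2..3
After op 2 (move_right): buffer="pegejne" (len 7), cursors c1@3 c2@5 c3@7, authorship .1.2..3
After op 3 (move_right): buffer="pegejne" (len 7), cursors c1@4 c2@6 c3@7, authorship .1.2..3

Answer: pegejne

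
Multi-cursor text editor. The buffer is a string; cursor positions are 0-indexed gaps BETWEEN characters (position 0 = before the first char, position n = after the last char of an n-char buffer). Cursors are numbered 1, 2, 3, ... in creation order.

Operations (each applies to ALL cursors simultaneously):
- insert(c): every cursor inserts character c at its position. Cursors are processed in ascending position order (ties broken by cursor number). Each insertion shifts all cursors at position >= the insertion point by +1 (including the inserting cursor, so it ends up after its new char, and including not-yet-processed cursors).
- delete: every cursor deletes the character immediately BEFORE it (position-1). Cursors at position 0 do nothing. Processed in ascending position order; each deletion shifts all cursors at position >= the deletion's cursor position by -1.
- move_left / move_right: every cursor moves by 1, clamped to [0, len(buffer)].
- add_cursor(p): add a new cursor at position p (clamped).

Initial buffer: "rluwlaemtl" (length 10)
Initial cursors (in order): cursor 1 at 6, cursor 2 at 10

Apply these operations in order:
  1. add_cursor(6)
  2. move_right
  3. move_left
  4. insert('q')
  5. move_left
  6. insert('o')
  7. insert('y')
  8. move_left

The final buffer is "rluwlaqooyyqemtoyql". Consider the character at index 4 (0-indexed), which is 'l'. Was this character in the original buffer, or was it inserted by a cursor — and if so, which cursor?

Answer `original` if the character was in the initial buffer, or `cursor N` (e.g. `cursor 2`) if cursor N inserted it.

Answer: original

Derivation:
After op 1 (add_cursor(6)): buffer="rluwlaemtl" (len 10), cursors c1@6 c3@6 c2@10, authorship ..........
After op 2 (move_right): buffer="rluwlaemtl" (len 10), cursors c1@7 c3@7 c2@10, authorship ..........
After op 3 (move_left): buffer="rluwlaemtl" (len 10), cursors c1@6 c3@6 c2@9, authorship ..........
After op 4 (insert('q')): buffer="rluwlaqqemtql" (len 13), cursors c1@8 c3@8 c2@12, authorship ......13...2.
After op 5 (move_left): buffer="rluwlaqqemtql" (len 13), cursors c1@7 c3@7 c2@11, authorship ......13...2.
After op 6 (insert('o')): buffer="rluwlaqooqemtoql" (len 16), cursors c1@9 c3@9 c2@14, authorship ......1133...22.
After op 7 (insert('y')): buffer="rluwlaqooyyqemtoyql" (len 19), cursors c1@11 c3@11 c2@17, authorship ......113133...222.
After op 8 (move_left): buffer="rluwlaqooyyqemtoyql" (len 19), cursors c1@10 c3@10 c2@16, authorship ......113133...222.
Authorship (.=original, N=cursor N): . . . . . . 1 1 3 1 3 3 . . . 2 2 2 .
Index 4: author = original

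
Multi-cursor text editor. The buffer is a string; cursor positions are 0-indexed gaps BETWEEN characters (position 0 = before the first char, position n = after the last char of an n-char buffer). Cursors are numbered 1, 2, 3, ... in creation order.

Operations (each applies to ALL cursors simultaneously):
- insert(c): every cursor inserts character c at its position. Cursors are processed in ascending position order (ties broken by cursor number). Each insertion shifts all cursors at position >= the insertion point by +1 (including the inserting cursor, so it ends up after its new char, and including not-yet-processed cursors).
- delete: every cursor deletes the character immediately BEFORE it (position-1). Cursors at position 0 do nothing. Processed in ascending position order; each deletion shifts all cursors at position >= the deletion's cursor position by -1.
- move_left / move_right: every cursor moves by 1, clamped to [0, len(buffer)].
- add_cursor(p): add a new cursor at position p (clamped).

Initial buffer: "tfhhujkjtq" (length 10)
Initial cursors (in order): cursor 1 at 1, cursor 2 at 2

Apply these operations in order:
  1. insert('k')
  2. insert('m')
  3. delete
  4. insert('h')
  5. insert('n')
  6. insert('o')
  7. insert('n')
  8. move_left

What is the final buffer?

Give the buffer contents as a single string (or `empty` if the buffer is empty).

Answer: tkhnonfkhnonhhujkjtq

Derivation:
After op 1 (insert('k')): buffer="tkfkhhujkjtq" (len 12), cursors c1@2 c2@4, authorship .1.2........
After op 2 (insert('m')): buffer="tkmfkmhhujkjtq" (len 14), cursors c1@3 c2@6, authorship .11.22........
After op 3 (delete): buffer="tkfkhhujkjtq" (len 12), cursors c1@2 c2@4, authorship .1.2........
After op 4 (insert('h')): buffer="tkhfkhhhujkjtq" (len 14), cursors c1@3 c2@6, authorship .11.22........
After op 5 (insert('n')): buffer="tkhnfkhnhhujkjtq" (len 16), cursors c1@4 c2@8, authorship .111.222........
After op 6 (insert('o')): buffer="tkhnofkhnohhujkjtq" (len 18), cursors c1@5 c2@10, authorship .1111.2222........
After op 7 (insert('n')): buffer="tkhnonfkhnonhhujkjtq" (len 20), cursors c1@6 c2@12, authorship .11111.22222........
After op 8 (move_left): buffer="tkhnonfkhnonhhujkjtq" (len 20), cursors c1@5 c2@11, authorship .11111.22222........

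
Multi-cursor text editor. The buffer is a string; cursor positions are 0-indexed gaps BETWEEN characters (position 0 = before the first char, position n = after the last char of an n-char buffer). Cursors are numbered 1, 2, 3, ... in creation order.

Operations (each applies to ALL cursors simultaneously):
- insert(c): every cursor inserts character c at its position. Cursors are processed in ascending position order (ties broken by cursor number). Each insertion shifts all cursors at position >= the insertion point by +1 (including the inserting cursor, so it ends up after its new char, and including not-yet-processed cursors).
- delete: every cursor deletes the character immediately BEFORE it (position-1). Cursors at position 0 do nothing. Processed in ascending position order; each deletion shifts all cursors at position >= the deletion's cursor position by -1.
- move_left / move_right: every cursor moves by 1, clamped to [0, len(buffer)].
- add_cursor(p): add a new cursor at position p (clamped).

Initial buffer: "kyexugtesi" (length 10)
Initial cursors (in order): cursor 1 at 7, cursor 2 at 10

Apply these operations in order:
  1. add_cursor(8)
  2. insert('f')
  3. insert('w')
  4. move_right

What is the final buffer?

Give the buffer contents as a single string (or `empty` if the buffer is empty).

After op 1 (add_cursor(8)): buffer="kyexugtesi" (len 10), cursors c1@7 c3@8 c2@10, authorship ..........
After op 2 (insert('f')): buffer="kyexugtfefsif" (len 13), cursors c1@8 c3@10 c2@13, authorship .......1.3..2
After op 3 (insert('w')): buffer="kyexugtfwefwsifw" (len 16), cursors c1@9 c3@12 c2@16, authorship .......11.33..22
After op 4 (move_right): buffer="kyexugtfwefwsifw" (len 16), cursors c1@10 c3@13 c2@16, authorship .......11.33..22

Answer: kyexugtfwefwsifw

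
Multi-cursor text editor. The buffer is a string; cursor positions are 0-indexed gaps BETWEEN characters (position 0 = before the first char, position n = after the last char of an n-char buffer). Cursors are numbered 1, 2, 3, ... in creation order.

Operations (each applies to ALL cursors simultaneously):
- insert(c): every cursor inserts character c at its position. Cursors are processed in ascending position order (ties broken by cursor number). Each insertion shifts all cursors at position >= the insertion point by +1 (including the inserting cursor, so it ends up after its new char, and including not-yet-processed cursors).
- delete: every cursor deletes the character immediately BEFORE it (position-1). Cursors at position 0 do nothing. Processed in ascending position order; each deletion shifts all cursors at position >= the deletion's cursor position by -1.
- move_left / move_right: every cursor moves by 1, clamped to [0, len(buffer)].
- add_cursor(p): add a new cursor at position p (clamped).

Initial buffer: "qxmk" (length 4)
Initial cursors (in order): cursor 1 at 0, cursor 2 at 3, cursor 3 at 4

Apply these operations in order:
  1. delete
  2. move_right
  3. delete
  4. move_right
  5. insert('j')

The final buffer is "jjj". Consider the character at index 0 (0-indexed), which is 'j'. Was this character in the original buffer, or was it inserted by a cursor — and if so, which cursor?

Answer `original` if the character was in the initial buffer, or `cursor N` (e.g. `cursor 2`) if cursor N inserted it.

Answer: cursor 1

Derivation:
After op 1 (delete): buffer="qx" (len 2), cursors c1@0 c2@2 c3@2, authorship ..
After op 2 (move_right): buffer="qx" (len 2), cursors c1@1 c2@2 c3@2, authorship ..
After op 3 (delete): buffer="" (len 0), cursors c1@0 c2@0 c3@0, authorship 
After op 4 (move_right): buffer="" (len 0), cursors c1@0 c2@0 c3@0, authorship 
After op 5 (insert('j')): buffer="jjj" (len 3), cursors c1@3 c2@3 c3@3, authorship 123
Authorship (.=original, N=cursor N): 1 2 3
Index 0: author = 1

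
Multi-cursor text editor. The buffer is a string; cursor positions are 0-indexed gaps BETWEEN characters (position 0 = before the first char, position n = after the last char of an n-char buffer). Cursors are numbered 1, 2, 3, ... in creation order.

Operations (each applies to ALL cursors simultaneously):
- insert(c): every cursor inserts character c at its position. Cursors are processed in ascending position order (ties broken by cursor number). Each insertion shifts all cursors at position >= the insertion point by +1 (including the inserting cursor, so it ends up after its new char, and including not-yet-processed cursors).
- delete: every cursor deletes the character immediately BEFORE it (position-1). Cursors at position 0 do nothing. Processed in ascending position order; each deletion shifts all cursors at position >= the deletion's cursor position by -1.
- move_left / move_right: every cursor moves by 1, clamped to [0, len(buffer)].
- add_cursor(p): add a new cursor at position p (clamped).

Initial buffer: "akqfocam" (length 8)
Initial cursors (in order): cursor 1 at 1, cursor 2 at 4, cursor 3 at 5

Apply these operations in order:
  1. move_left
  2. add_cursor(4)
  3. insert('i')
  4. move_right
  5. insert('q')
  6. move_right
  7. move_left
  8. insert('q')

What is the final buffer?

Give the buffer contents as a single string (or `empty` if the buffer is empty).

Answer: iaqqkqifqqiioqqqqcam

Derivation:
After op 1 (move_left): buffer="akqfocam" (len 8), cursors c1@0 c2@3 c3@4, authorship ........
After op 2 (add_cursor(4)): buffer="akqfocam" (len 8), cursors c1@0 c2@3 c3@4 c4@4, authorship ........
After op 3 (insert('i')): buffer="iakqifiiocam" (len 12), cursors c1@1 c2@5 c3@8 c4@8, authorship 1...2.34....
After op 4 (move_right): buffer="iakqifiiocam" (len 12), cursors c1@2 c2@6 c3@9 c4@9, authorship 1...2.34....
After op 5 (insert('q')): buffer="iaqkqifqiioqqcam" (len 16), cursors c1@3 c2@8 c3@13 c4@13, authorship 1.1..2.234.34...
After op 6 (move_right): buffer="iaqkqifqiioqqcam" (len 16), cursors c1@4 c2@9 c3@14 c4@14, authorship 1.1..2.234.34...
After op 7 (move_left): buffer="iaqkqifqiioqqcam" (len 16), cursors c1@3 c2@8 c3@13 c4@13, authorship 1.1..2.234.34...
After op 8 (insert('q')): buffer="iaqqkqifqqiioqqqqcam" (len 20), cursors c1@4 c2@10 c3@17 c4@17, authorship 1.11..2.2234.3434...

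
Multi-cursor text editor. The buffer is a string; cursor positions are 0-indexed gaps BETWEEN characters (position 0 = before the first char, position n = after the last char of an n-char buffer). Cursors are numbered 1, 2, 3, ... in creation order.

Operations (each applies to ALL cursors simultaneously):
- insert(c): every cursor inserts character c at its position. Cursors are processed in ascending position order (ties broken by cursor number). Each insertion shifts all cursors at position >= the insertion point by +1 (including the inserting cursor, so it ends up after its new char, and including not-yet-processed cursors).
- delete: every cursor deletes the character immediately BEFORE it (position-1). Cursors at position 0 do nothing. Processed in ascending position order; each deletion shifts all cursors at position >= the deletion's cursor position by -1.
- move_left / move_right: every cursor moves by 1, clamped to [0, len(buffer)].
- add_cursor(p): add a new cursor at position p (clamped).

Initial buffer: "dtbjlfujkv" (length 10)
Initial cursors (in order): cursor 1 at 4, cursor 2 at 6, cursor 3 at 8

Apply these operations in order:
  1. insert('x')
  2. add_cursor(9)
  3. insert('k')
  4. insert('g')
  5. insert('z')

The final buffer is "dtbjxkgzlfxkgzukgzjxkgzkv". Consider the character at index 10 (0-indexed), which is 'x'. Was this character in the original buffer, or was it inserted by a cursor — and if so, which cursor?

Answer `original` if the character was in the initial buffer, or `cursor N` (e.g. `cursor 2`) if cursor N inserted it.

After op 1 (insert('x')): buffer="dtbjxlfxujxkv" (len 13), cursors c1@5 c2@8 c3@11, authorship ....1..2..3..
After op 2 (add_cursor(9)): buffer="dtbjxlfxujxkv" (len 13), cursors c1@5 c2@8 c4@9 c3@11, authorship ....1..2..3..
After op 3 (insert('k')): buffer="dtbjxklfxkukjxkkv" (len 17), cursors c1@6 c2@10 c4@12 c3@15, authorship ....11..22.4.33..
After op 4 (insert('g')): buffer="dtbjxkglfxkgukgjxkgkv" (len 21), cursors c1@7 c2@12 c4@15 c3@19, authorship ....111..222.44.333..
After op 5 (insert('z')): buffer="dtbjxkgzlfxkgzukgzjxkgzkv" (len 25), cursors c1@8 c2@14 c4@18 c3@23, authorship ....1111..2222.444.3333..
Authorship (.=original, N=cursor N): . . . . 1 1 1 1 . . 2 2 2 2 . 4 4 4 . 3 3 3 3 . .
Index 10: author = 2

Answer: cursor 2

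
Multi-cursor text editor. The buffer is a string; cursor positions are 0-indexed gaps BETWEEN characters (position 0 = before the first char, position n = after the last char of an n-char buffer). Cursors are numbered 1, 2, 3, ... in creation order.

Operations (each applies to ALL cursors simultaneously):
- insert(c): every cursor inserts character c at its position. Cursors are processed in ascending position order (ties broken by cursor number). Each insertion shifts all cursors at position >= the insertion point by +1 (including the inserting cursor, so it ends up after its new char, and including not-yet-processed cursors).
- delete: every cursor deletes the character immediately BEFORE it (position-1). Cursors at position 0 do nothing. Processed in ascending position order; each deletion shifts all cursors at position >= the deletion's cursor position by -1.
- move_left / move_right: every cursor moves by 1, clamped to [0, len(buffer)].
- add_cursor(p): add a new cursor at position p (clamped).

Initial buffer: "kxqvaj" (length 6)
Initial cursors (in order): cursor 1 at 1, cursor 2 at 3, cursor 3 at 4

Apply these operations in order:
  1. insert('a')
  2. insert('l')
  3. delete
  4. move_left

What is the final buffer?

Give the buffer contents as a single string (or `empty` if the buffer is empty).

Answer: kaxqavaaj

Derivation:
After op 1 (insert('a')): buffer="kaxqavaaj" (len 9), cursors c1@2 c2@5 c3@7, authorship .1..2.3..
After op 2 (insert('l')): buffer="kalxqalvalaj" (len 12), cursors c1@3 c2@7 c3@10, authorship .11..22.33..
After op 3 (delete): buffer="kaxqavaaj" (len 9), cursors c1@2 c2@5 c3@7, authorship .1..2.3..
After op 4 (move_left): buffer="kaxqavaaj" (len 9), cursors c1@1 c2@4 c3@6, authorship .1..2.3..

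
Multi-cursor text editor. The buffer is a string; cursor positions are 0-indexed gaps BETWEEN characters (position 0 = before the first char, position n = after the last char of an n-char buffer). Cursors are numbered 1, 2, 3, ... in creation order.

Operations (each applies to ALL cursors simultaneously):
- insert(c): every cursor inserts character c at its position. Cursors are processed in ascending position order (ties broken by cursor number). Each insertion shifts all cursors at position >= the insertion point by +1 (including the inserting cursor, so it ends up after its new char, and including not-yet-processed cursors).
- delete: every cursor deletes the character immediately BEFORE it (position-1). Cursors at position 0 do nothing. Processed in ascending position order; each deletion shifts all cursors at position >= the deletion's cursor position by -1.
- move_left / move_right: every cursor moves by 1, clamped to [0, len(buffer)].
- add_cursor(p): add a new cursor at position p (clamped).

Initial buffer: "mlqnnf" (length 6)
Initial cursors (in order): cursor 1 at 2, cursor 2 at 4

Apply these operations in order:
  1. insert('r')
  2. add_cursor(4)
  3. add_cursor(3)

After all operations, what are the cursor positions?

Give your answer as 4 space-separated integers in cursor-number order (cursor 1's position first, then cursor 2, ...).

After op 1 (insert('r')): buffer="mlrqnrnf" (len 8), cursors c1@3 c2@6, authorship ..1..2..
After op 2 (add_cursor(4)): buffer="mlrqnrnf" (len 8), cursors c1@3 c3@4 c2@6, authorship ..1..2..
After op 3 (add_cursor(3)): buffer="mlrqnrnf" (len 8), cursors c1@3 c4@3 c3@4 c2@6, authorship ..1..2..

Answer: 3 6 4 3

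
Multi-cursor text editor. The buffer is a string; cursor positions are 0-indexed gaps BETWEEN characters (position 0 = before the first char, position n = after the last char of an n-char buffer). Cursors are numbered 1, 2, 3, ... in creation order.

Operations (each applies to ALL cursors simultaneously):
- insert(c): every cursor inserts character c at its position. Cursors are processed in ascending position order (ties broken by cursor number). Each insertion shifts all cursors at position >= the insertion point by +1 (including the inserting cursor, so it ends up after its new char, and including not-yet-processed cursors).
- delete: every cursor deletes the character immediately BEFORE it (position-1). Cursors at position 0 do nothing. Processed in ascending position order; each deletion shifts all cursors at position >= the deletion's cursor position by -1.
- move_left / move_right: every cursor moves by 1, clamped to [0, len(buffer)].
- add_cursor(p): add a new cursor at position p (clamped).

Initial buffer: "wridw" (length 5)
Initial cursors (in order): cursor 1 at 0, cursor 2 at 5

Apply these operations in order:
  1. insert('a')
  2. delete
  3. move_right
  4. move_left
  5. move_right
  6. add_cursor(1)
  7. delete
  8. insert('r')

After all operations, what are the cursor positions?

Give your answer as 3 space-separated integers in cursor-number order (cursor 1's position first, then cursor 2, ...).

After op 1 (insert('a')): buffer="awridwa" (len 7), cursors c1@1 c2@7, authorship 1.....2
After op 2 (delete): buffer="wridw" (len 5), cursors c1@0 c2@5, authorship .....
After op 3 (move_right): buffer="wridw" (len 5), cursors c1@1 c2@5, authorship .....
After op 4 (move_left): buffer="wridw" (len 5), cursors c1@0 c2@4, authorship .....
After op 5 (move_right): buffer="wridw" (len 5), cursors c1@1 c2@5, authorship .....
After op 6 (add_cursor(1)): buffer="wridw" (len 5), cursors c1@1 c3@1 c2@5, authorship .....
After op 7 (delete): buffer="rid" (len 3), cursors c1@0 c3@0 c2@3, authorship ...
After op 8 (insert('r')): buffer="rrridr" (len 6), cursors c1@2 c3@2 c2@6, authorship 13...2

Answer: 2 6 2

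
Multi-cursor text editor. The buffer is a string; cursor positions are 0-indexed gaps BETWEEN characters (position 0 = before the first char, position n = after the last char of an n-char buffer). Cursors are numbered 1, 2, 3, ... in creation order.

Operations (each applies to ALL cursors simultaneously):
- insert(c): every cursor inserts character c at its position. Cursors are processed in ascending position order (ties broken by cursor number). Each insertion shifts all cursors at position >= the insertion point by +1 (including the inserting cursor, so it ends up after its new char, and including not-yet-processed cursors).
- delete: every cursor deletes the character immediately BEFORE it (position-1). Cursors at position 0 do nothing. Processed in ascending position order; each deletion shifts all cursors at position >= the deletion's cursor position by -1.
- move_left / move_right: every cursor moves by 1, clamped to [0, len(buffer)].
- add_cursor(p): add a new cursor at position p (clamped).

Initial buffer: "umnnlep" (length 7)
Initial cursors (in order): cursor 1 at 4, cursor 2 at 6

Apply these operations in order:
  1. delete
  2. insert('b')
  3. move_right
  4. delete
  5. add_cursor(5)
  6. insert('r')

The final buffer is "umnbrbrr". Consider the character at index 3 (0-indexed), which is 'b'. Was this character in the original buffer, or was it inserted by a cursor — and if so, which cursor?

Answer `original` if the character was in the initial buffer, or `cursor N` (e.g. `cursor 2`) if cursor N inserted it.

After op 1 (delete): buffer="umnlp" (len 5), cursors c1@3 c2@4, authorship .....
After op 2 (insert('b')): buffer="umnblbp" (len 7), cursors c1@4 c2@6, authorship ...1.2.
After op 3 (move_right): buffer="umnblbp" (len 7), cursors c1@5 c2@7, authorship ...1.2.
After op 4 (delete): buffer="umnbb" (len 5), cursors c1@4 c2@5, authorship ...12
After op 5 (add_cursor(5)): buffer="umnbb" (len 5), cursors c1@4 c2@5 c3@5, authorship ...12
After op 6 (insert('r')): buffer="umnbrbrr" (len 8), cursors c1@5 c2@8 c3@8, authorship ...11223
Authorship (.=original, N=cursor N): . . . 1 1 2 2 3
Index 3: author = 1

Answer: cursor 1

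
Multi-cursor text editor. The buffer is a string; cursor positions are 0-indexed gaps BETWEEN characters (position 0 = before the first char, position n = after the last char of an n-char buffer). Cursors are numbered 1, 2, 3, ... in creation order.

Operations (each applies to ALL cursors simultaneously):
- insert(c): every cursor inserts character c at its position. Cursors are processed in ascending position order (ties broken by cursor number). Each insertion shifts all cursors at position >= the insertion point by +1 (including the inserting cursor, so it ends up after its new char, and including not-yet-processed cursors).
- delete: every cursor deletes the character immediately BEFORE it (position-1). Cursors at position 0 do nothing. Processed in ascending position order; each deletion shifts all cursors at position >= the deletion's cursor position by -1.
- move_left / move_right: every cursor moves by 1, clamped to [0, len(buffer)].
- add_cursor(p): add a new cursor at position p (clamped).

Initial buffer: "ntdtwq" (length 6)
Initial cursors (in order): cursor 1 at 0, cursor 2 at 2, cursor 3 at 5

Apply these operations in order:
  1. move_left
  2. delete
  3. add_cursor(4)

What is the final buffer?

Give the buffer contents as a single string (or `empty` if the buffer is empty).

Answer: tdwq

Derivation:
After op 1 (move_left): buffer="ntdtwq" (len 6), cursors c1@0 c2@1 c3@4, authorship ......
After op 2 (delete): buffer="tdwq" (len 4), cursors c1@0 c2@0 c3@2, authorship ....
After op 3 (add_cursor(4)): buffer="tdwq" (len 4), cursors c1@0 c2@0 c3@2 c4@4, authorship ....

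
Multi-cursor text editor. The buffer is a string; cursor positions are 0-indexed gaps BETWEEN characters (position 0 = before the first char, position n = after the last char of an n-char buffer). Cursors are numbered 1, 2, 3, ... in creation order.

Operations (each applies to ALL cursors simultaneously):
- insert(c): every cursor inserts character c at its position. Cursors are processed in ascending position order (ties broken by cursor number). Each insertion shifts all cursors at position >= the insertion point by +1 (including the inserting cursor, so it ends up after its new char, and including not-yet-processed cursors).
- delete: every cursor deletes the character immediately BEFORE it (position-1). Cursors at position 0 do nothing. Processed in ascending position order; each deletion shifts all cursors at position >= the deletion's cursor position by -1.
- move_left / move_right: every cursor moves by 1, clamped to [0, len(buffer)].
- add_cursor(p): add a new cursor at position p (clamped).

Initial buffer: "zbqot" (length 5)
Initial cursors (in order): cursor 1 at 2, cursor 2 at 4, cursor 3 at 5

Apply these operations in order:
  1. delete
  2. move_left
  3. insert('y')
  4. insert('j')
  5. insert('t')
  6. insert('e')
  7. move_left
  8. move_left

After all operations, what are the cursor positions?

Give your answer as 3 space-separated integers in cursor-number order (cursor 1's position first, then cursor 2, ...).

After op 1 (delete): buffer="zq" (len 2), cursors c1@1 c2@2 c3@2, authorship ..
After op 2 (move_left): buffer="zq" (len 2), cursors c1@0 c2@1 c3@1, authorship ..
After op 3 (insert('y')): buffer="yzyyq" (len 5), cursors c1@1 c2@4 c3@4, authorship 1.23.
After op 4 (insert('j')): buffer="yjzyyjjq" (len 8), cursors c1@2 c2@7 c3@7, authorship 11.2323.
After op 5 (insert('t')): buffer="yjtzyyjjttq" (len 11), cursors c1@3 c2@10 c3@10, authorship 111.232323.
After op 6 (insert('e')): buffer="yjtezyyjjtteeq" (len 14), cursors c1@4 c2@13 c3@13, authorship 1111.23232323.
After op 7 (move_left): buffer="yjtezyyjjtteeq" (len 14), cursors c1@3 c2@12 c3@12, authorship 1111.23232323.
After op 8 (move_left): buffer="yjtezyyjjtteeq" (len 14), cursors c1@2 c2@11 c3@11, authorship 1111.23232323.

Answer: 2 11 11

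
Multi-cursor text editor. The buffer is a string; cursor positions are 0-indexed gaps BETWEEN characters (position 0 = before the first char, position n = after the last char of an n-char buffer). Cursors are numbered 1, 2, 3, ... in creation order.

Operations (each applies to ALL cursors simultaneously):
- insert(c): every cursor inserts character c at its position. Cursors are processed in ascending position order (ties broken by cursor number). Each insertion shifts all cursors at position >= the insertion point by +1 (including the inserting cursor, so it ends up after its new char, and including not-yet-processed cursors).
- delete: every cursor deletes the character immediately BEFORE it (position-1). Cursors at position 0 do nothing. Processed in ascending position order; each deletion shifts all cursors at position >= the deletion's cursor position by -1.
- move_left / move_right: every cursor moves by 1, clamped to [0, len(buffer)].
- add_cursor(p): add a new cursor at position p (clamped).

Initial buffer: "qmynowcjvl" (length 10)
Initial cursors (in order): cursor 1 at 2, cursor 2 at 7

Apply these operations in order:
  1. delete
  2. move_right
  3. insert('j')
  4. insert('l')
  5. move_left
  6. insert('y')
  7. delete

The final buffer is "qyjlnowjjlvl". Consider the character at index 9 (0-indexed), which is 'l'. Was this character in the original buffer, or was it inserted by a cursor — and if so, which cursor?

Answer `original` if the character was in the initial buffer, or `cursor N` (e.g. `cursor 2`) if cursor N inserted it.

After op 1 (delete): buffer="qynowjvl" (len 8), cursors c1@1 c2@5, authorship ........
After op 2 (move_right): buffer="qynowjvl" (len 8), cursors c1@2 c2@6, authorship ........
After op 3 (insert('j')): buffer="qyjnowjjvl" (len 10), cursors c1@3 c2@8, authorship ..1....2..
After op 4 (insert('l')): buffer="qyjlnowjjlvl" (len 12), cursors c1@4 c2@10, authorship ..11....22..
After op 5 (move_left): buffer="qyjlnowjjlvl" (len 12), cursors c1@3 c2@9, authorship ..11....22..
After op 6 (insert('y')): buffer="qyjylnowjjylvl" (len 14), cursors c1@4 c2@11, authorship ..111....222..
After op 7 (delete): buffer="qyjlnowjjlvl" (len 12), cursors c1@3 c2@9, authorship ..11....22..
Authorship (.=original, N=cursor N): . . 1 1 . . . . 2 2 . .
Index 9: author = 2

Answer: cursor 2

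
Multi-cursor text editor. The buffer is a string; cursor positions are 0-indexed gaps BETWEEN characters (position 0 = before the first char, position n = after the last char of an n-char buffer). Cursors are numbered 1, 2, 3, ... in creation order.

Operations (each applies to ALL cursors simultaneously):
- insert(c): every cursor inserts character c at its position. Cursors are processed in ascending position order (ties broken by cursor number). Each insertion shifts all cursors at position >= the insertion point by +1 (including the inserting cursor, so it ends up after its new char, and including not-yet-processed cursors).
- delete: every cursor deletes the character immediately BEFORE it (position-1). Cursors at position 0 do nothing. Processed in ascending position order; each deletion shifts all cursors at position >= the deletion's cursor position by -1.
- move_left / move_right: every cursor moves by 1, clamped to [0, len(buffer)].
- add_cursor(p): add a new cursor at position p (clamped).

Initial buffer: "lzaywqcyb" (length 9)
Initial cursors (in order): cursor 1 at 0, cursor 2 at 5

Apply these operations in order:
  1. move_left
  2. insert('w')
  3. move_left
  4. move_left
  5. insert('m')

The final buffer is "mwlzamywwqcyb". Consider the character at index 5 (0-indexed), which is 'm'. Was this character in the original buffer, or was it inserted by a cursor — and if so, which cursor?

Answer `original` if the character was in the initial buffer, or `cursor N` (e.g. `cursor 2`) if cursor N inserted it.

After op 1 (move_left): buffer="lzaywqcyb" (len 9), cursors c1@0 c2@4, authorship .........
After op 2 (insert('w')): buffer="wlzaywwqcyb" (len 11), cursors c1@1 c2@6, authorship 1....2.....
After op 3 (move_left): buffer="wlzaywwqcyb" (len 11), cursors c1@0 c2@5, authorship 1....2.....
After op 4 (move_left): buffer="wlzaywwqcyb" (len 11), cursors c1@0 c2@4, authorship 1....2.....
After op 5 (insert('m')): buffer="mwlzamywwqcyb" (len 13), cursors c1@1 c2@6, authorship 11...2.2.....
Authorship (.=original, N=cursor N): 1 1 . . . 2 . 2 . . . . .
Index 5: author = 2

Answer: cursor 2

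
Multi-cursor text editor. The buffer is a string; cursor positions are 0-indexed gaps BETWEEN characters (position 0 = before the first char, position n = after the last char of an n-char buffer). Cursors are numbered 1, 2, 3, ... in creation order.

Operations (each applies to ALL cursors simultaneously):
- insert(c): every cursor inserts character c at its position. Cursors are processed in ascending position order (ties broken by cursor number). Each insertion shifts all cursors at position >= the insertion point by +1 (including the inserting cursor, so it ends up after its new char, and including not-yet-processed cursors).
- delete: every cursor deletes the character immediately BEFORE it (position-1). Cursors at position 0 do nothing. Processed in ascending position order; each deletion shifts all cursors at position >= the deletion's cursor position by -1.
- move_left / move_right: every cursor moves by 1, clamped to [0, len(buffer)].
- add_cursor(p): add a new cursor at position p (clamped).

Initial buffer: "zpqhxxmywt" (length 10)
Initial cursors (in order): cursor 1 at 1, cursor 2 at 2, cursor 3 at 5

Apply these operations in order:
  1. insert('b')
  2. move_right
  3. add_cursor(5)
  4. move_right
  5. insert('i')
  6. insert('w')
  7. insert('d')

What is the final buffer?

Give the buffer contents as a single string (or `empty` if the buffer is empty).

After op 1 (insert('b')): buffer="zbpbqhxbxmywt" (len 13), cursors c1@2 c2@4 c3@8, authorship .1.2...3.....
After op 2 (move_right): buffer="zbpbqhxbxmywt" (len 13), cursors c1@3 c2@5 c3@9, authorship .1.2...3.....
After op 3 (add_cursor(5)): buffer="zbpbqhxbxmywt" (len 13), cursors c1@3 c2@5 c4@5 c3@9, authorship .1.2...3.....
After op 4 (move_right): buffer="zbpbqhxbxmywt" (len 13), cursors c1@4 c2@6 c4@6 c3@10, authorship .1.2...3.....
After op 5 (insert('i')): buffer="zbpbiqhiixbxmiywt" (len 17), cursors c1@5 c2@9 c4@9 c3@14, authorship .1.21..24.3..3...
After op 6 (insert('w')): buffer="zbpbiwqhiiwwxbxmiwywt" (len 21), cursors c1@6 c2@12 c4@12 c3@18, authorship .1.211..2424.3..33...
After op 7 (insert('d')): buffer="zbpbiwdqhiiwwddxbxmiwdywt" (len 25), cursors c1@7 c2@15 c4@15 c3@22, authorship .1.2111..242424.3..333...

Answer: zbpbiwdqhiiwwddxbxmiwdywt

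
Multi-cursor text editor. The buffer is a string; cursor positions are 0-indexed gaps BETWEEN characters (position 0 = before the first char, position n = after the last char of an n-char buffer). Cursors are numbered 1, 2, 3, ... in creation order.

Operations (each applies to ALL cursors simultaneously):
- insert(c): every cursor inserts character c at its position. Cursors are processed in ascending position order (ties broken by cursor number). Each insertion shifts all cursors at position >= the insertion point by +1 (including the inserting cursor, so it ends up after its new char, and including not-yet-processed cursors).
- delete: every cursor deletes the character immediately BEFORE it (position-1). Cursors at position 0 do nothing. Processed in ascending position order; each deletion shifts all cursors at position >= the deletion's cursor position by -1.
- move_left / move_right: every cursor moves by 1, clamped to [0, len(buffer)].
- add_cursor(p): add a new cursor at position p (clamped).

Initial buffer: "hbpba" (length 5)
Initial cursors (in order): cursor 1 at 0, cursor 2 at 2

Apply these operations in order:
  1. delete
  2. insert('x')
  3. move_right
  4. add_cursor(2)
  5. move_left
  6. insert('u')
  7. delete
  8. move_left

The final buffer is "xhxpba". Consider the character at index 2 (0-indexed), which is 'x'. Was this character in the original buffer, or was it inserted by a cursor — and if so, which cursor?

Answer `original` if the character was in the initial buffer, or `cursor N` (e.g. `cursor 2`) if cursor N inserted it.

Answer: cursor 2

Derivation:
After op 1 (delete): buffer="hpba" (len 4), cursors c1@0 c2@1, authorship ....
After op 2 (insert('x')): buffer="xhxpba" (len 6), cursors c1@1 c2@3, authorship 1.2...
After op 3 (move_right): buffer="xhxpba" (len 6), cursors c1@2 c2@4, authorship 1.2...
After op 4 (add_cursor(2)): buffer="xhxpba" (len 6), cursors c1@2 c3@2 c2@4, authorship 1.2...
After op 5 (move_left): buffer="xhxpba" (len 6), cursors c1@1 c3@1 c2@3, authorship 1.2...
After op 6 (insert('u')): buffer="xuuhxupba" (len 9), cursors c1@3 c3@3 c2@6, authorship 113.22...
After op 7 (delete): buffer="xhxpba" (len 6), cursors c1@1 c3@1 c2@3, authorship 1.2...
After op 8 (move_left): buffer="xhxpba" (len 6), cursors c1@0 c3@0 c2@2, authorship 1.2...
Authorship (.=original, N=cursor N): 1 . 2 . . .
Index 2: author = 2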